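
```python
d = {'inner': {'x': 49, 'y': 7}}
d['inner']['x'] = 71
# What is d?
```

After line 1: d = {'inner': {'x': 49, 'y': 7}}
After line 2 (inner x overwritten): d = {'inner': {'x': 71, 'y': 7}}

{'inner': {'x': 71, 'y': 7}}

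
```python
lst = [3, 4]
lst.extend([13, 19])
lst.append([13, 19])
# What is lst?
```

After line 1: lst = [3, 4]
After line 2 (extend unpacks [13, 19]): lst = [3, 4, 13, 19]
After line 3 (append adds [13, 19] as single element): lst = [3, 4, 13, 19, [13, 19]]

[3, 4, 13, 19, [13, 19]]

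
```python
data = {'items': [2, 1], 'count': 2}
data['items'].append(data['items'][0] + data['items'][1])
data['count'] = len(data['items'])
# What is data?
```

After line 1: data = {'items': [2, 1], 'count': 2}
After line 2 (append 2 + 1 = 3): data = {'items': [2, 1, 3], 'count': 2}
After line 3 (count = len(items) = 3): data = {'items': [2, 1, 3], 'count': 3}

{'items': [2, 1, 3], 'count': 3}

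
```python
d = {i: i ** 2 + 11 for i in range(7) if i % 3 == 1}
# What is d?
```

{1: 12, 4: 27}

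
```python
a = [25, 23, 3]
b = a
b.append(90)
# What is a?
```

After line 1: a = [25, 23, 3]
After line 2 (b = a is an alias, same object): a = [25, 23, 3], b = [25, 23, 3]
After line 3 (b.append mutates the shared list): a = [25, 23, 3, 90], b = [25, 23, 3, 90]

[25, 23, 3, 90]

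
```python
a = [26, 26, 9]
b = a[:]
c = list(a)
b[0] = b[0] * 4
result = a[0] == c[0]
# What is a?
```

After line 1: a = [26, 26, 9]
After line 2 (b = a[:], copy): a = [26, 26, 9], b = [26, 26, 9]
After line 3 (c = list(a) is a copy, new object): c = [26, 26, 9]
After line 4 (b[0] = 26 * 4 = 104; only b mutates (copy)): a = [26, 26, 9], b = [104, 26, 9], c = [26, 26, 9]
After line 5 (a[0] = 26, c[0] = 26; result = True)

[26, 26, 9]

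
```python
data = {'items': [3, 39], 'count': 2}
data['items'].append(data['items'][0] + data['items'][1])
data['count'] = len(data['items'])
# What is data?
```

After line 1: data = {'items': [3, 39], 'count': 2}
After line 2 (append 3 + 39 = 42): data = {'items': [3, 39, 42], 'count': 2}
After line 3 (count = len(items) = 3): data = {'items': [3, 39, 42], 'count': 3}

{'items': [3, 39, 42], 'count': 3}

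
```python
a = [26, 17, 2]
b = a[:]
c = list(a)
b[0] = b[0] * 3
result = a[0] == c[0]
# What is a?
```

After line 1: a = [26, 17, 2]
After line 2 (b = a[:], copy): a = [26, 17, 2], b = [26, 17, 2]
After line 3 (c = list(a) is a copy, new object): c = [26, 17, 2]
After line 4 (b[0] = 26 * 3 = 78; only b mutates (copy)): a = [26, 17, 2], b = [78, 17, 2], c = [26, 17, 2]
After line 5 (a[0] = 26, c[0] = 26; result = True)

[26, 17, 2]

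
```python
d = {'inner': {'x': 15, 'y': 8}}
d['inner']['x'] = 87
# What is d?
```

After line 1: d = {'inner': {'x': 15, 'y': 8}}
After line 2 (inner x overwritten): d = {'inner': {'x': 87, 'y': 8}}

{'inner': {'x': 87, 'y': 8}}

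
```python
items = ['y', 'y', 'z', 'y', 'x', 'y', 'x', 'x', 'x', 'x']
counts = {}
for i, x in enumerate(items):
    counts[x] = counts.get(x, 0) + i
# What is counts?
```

Initial: counts = {}, items = ['y', 'y', 'z', 'y', 'x', 'y', 'x', 'x', 'x', 'x']
i=0, x='y': counts = {'y': 0}
i=1, x='y': counts = {'y': 1}
i=2, x='z': counts = {'y': 1, 'z': 2}
i=3, x='y': counts = {'y': 4, 'z': 2}
i=4, x='x': counts = {'y': 4, 'z': 2, 'x': 4}
i=5, x='y': counts = {'y': 9, 'z': 2, 'x': 4}
i=6, x='x': counts = {'y': 9, 'z': 2, 'x': 10}
i=7, x='x': counts = {'y': 9, 'z': 2, 'x': 17}
i=8, x='x': counts = {'y': 9, 'z': 2, 'x': 25}
i=9, x='x': counts = {'y': 9, 'z': 2, 'x': 34}

{'y': 9, 'z': 2, 'x': 34}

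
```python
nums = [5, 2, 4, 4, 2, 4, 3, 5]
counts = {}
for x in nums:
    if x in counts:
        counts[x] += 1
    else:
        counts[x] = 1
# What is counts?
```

Initial: counts = {}, nums = [5, 2, 4, 4, 2, 4, 3, 5]
See 5: counts = {5: 1}
See 2: counts = {5: 1, 2: 1}
See 4: counts = {5: 1, 2: 1, 4: 1}
See 4: counts = {5: 1, 2: 1, 4: 2}
See 2: counts = {5: 1, 2: 2, 4: 2}
See 4: counts = {5: 1, 2: 2, 4: 3}
See 3: counts = {5: 1, 2: 2, 4: 3, 3: 1}
See 5: counts = {5: 2, 2: 2, 4: 3, 3: 1}

{5: 2, 2: 2, 4: 3, 3: 1}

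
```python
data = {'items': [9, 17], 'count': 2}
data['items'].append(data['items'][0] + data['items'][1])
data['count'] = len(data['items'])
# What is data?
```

After line 1: data = {'items': [9, 17], 'count': 2}
After line 2 (append 9 + 17 = 26): data = {'items': [9, 17, 26], 'count': 2}
After line 3 (count = len(items) = 3): data = {'items': [9, 17, 26], 'count': 3}

{'items': [9, 17, 26], 'count': 3}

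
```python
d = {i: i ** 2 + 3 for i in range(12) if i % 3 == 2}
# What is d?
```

{2: 7, 5: 28, 8: 67, 11: 124}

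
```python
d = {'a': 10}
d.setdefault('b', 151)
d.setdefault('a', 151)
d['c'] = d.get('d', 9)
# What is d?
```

After line 1: d = {'a': 10}
After line 2 (setdefault adds 'b'=151): d = {'a': 10, 'b': 151}
After line 3 (setdefault 'a' no-op, already exists): d = {'a': 10, 'b': 151}
After line 4 (get('d', 9) returns default since 'd' not in d): d = {'a': 10, 'b': 151, 'c': 9}

{'a': 10, 'b': 151, 'c': 9}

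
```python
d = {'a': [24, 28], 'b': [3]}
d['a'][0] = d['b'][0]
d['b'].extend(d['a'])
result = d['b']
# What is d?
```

After line 1: d = {'a': [24, 28], 'b': [3]}
After line 2 (a[0] = b[0] = 3): d = {'a': [3, 28], 'b': [3]}
After line 3 (b.extend(a) appends [3, 28]): d = {'a': [3, 28], 'b': [3, 3, 28]}
After line 4: result = d['b'] = [3, 3, 28]

{'a': [3, 28], 'b': [3, 3, 28]}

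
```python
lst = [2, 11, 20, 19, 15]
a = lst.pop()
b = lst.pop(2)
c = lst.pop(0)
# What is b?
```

After line 1: lst = [2, 11, 20, 19, 15]
After line 2 (pop() -> a = 15): lst = [2, 11, 20, 19]
After line 3 (pop(2) -> b = 20): lst = [2, 11, 19]
After line 4 (pop(0) -> c = 2): lst = [11, 19]

20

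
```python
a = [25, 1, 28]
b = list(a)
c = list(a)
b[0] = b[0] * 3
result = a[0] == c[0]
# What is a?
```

After line 1: a = [25, 1, 28]
After line 2 (b = list(a), copy): a = [25, 1, 28], b = [25, 1, 28]
After line 3 (c = list(a) is a copy, new object): c = [25, 1, 28]
After line 4 (b[0] = 25 * 3 = 75; only b mutates (copy)): a = [25, 1, 28], b = [75, 1, 28], c = [25, 1, 28]
After line 5 (a[0] = 25, c[0] = 25; result = True)

[25, 1, 28]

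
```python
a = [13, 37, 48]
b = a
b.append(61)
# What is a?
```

After line 1: a = [13, 37, 48]
After line 2 (b = a is an alias, same object): a = [13, 37, 48], b = [13, 37, 48]
After line 3 (b.append mutates the shared list): a = [13, 37, 48, 61], b = [13, 37, 48, 61]

[13, 37, 48, 61]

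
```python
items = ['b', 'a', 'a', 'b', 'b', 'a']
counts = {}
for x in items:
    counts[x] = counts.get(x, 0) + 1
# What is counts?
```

Initial: counts = {}, items = ['b', 'a', 'a', 'b', 'b', 'a']
See 'b': counts = {'b': 1}
See 'a': counts = {'b': 1, 'a': 1}
See 'a': counts = {'b': 1, 'a': 2}
See 'b': counts = {'b': 2, 'a': 2}
See 'b': counts = {'b': 3, 'a': 2}
See 'a': counts = {'b': 3, 'a': 3}

{'b': 3, 'a': 3}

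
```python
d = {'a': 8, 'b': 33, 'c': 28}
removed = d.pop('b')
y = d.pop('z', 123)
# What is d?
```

After line 1: d = {'a': 8, 'b': 33, 'c': 28}
After line 2 (pop 'b' returns 33): d = {'a': 8, 'c': 28}, removed = 33
After line 3 (pop 'z' missing, returns default 123): d = {'a': 8, 'c': 28}, y = 123

{'a': 8, 'c': 28}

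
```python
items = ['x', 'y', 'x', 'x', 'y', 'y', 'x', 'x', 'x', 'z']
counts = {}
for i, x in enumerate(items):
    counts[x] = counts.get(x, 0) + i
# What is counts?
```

Initial: counts = {}, items = ['x', 'y', 'x', 'x', 'y', 'y', 'x', 'x', 'x', 'z']
i=0, x='x': counts = {'x': 0}
i=1, x='y': counts = {'x': 0, 'y': 1}
i=2, x='x': counts = {'x': 2, 'y': 1}
i=3, x='x': counts = {'x': 5, 'y': 1}
i=4, x='y': counts = {'x': 5, 'y': 5}
i=5, x='y': counts = {'x': 5, 'y': 10}
i=6, x='x': counts = {'x': 11, 'y': 10}
i=7, x='x': counts = {'x': 18, 'y': 10}
i=8, x='x': counts = {'x': 26, 'y': 10}
i=9, x='z': counts = {'x': 26, 'y': 10, 'z': 9}

{'x': 26, 'y': 10, 'z': 9}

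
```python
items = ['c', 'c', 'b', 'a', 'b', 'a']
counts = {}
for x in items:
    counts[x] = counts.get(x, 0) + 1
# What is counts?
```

Initial: counts = {}, items = ['c', 'c', 'b', 'a', 'b', 'a']
See 'c': counts = {'c': 1}
See 'c': counts = {'c': 2}
See 'b': counts = {'c': 2, 'b': 1}
See 'a': counts = {'c': 2, 'b': 1, 'a': 1}
See 'b': counts = {'c': 2, 'b': 2, 'a': 1}
See 'a': counts = {'c': 2, 'b': 2, 'a': 2}

{'c': 2, 'b': 2, 'a': 2}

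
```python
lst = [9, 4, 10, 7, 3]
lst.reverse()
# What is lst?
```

[3, 7, 10, 4, 9]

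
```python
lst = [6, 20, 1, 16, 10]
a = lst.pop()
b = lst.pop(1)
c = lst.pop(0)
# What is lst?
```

After line 1: lst = [6, 20, 1, 16, 10]
After line 2 (pop() -> a = 10): lst = [6, 20, 1, 16]
After line 3 (pop(1) -> b = 20): lst = [6, 1, 16]
After line 4 (pop(0) -> c = 6): lst = [1, 16]

[1, 16]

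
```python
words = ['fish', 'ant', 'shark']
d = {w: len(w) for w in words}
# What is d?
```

{'fish': 4, 'ant': 3, 'shark': 5}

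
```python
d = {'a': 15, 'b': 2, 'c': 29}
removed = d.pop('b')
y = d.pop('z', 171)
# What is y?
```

After line 1: d = {'a': 15, 'b': 2, 'c': 29}
After line 2 (pop 'b' returns 2): d = {'a': 15, 'c': 29}, removed = 2
After line 3 (pop 'z' missing, returns default 171): d = {'a': 15, 'c': 29}, y = 171

171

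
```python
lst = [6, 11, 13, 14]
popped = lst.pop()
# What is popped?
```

14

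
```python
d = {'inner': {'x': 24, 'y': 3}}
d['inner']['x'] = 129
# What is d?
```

After line 1: d = {'inner': {'x': 24, 'y': 3}}
After line 2 (inner x overwritten): d = {'inner': {'x': 129, 'y': 3}}

{'inner': {'x': 129, 'y': 3}}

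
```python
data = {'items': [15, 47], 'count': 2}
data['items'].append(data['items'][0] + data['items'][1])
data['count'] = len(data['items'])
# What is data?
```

After line 1: data = {'items': [15, 47], 'count': 2}
After line 2 (append 15 + 47 = 62): data = {'items': [15, 47, 62], 'count': 2}
After line 3 (count = len(items) = 3): data = {'items': [15, 47, 62], 'count': 3}

{'items': [15, 47, 62], 'count': 3}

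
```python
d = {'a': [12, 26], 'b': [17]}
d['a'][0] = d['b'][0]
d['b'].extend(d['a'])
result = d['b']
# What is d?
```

After line 1: d = {'a': [12, 26], 'b': [17]}
After line 2 (a[0] = b[0] = 17): d = {'a': [17, 26], 'b': [17]}
After line 3 (b.extend(a) appends [17, 26]): d = {'a': [17, 26], 'b': [17, 17, 26]}
After line 4: result = d['b'] = [17, 17, 26]

{'a': [17, 26], 'b': [17, 17, 26]}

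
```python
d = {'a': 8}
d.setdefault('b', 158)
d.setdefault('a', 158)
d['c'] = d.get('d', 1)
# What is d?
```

After line 1: d = {'a': 8}
After line 2 (setdefault adds 'b'=158): d = {'a': 8, 'b': 158}
After line 3 (setdefault 'a' no-op, already exists): d = {'a': 8, 'b': 158}
After line 4 (get('d', 1) returns default since 'd' not in d): d = {'a': 8, 'b': 158, 'c': 1}

{'a': 8, 'b': 158, 'c': 1}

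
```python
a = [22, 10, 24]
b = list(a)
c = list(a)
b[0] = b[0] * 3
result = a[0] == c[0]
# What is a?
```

After line 1: a = [22, 10, 24]
After line 2 (b = list(a), copy): a = [22, 10, 24], b = [22, 10, 24]
After line 3 (c = list(a) is a copy, new object): c = [22, 10, 24]
After line 4 (b[0] = 22 * 3 = 66; only b mutates (copy)): a = [22, 10, 24], b = [66, 10, 24], c = [22, 10, 24]
After line 5 (a[0] = 22, c[0] = 22; result = True)

[22, 10, 24]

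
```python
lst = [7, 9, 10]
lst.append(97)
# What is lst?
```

[7, 9, 10, 97]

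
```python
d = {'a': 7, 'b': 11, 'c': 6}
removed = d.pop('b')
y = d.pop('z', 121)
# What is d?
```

After line 1: d = {'a': 7, 'b': 11, 'c': 6}
After line 2 (pop 'b' returns 11): d = {'a': 7, 'c': 6}, removed = 11
After line 3 (pop 'z' missing, returns default 121): d = {'a': 7, 'c': 6}, y = 121

{'a': 7, 'c': 6}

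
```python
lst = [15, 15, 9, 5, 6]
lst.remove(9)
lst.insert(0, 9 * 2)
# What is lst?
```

After line 1: lst = [15, 15, 9, 5, 6]
After line 2 (remove first 9): lst = [15, 15, 5, 6]
After line 3 (insert 18 at index 0): lst = [18, 15, 15, 5, 6]

[18, 15, 15, 5, 6]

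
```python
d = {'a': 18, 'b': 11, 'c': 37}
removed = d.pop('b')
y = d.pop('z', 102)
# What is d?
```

After line 1: d = {'a': 18, 'b': 11, 'c': 37}
After line 2 (pop 'b' returns 11): d = {'a': 18, 'c': 37}, removed = 11
After line 3 (pop 'z' missing, returns default 102): d = {'a': 18, 'c': 37}, y = 102

{'a': 18, 'c': 37}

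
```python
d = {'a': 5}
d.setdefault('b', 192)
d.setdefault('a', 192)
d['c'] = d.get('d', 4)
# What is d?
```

After line 1: d = {'a': 5}
After line 2 (setdefault adds 'b'=192): d = {'a': 5, 'b': 192}
After line 3 (setdefault 'a' no-op, already exists): d = {'a': 5, 'b': 192}
After line 4 (get('d', 4) returns default since 'd' not in d): d = {'a': 5, 'b': 192, 'c': 4}

{'a': 5, 'b': 192, 'c': 4}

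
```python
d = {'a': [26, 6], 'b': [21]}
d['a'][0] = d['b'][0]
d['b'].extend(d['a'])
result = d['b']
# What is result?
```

After line 1: d = {'a': [26, 6], 'b': [21]}
After line 2 (a[0] = b[0] = 21): d = {'a': [21, 6], 'b': [21]}
After line 3 (b.extend(a) appends [21, 6]): d = {'a': [21, 6], 'b': [21, 21, 6]}
After line 4: result = d['b'] = [21, 21, 6]

[21, 21, 6]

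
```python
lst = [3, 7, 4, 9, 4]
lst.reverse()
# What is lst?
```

[4, 9, 4, 7, 3]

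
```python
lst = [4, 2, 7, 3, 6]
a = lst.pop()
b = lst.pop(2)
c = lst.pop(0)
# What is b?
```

After line 1: lst = [4, 2, 7, 3, 6]
After line 2 (pop() -> a = 6): lst = [4, 2, 7, 3]
After line 3 (pop(2) -> b = 7): lst = [4, 2, 3]
After line 4 (pop(0) -> c = 4): lst = [2, 3]

7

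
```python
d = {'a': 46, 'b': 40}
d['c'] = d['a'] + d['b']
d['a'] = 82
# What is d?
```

After line 1: d = {'a': 46, 'b': 40}
After line 2 (d['c'] = 46 + 40): d = {'a': 46, 'b': 40, 'c': 86}
After line 3: d = {'a': 82, 'b': 40, 'c': 86}

{'a': 82, 'b': 40, 'c': 86}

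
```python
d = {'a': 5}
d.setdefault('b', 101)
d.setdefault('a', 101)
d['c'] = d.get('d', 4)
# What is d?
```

After line 1: d = {'a': 5}
After line 2 (setdefault adds 'b'=101): d = {'a': 5, 'b': 101}
After line 3 (setdefault 'a' no-op, already exists): d = {'a': 5, 'b': 101}
After line 4 (get('d', 4) returns default since 'd' not in d): d = {'a': 5, 'b': 101, 'c': 4}

{'a': 5, 'b': 101, 'c': 4}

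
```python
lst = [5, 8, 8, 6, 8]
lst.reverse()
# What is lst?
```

[8, 6, 8, 8, 5]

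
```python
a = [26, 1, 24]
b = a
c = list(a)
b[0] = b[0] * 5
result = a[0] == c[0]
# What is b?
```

After line 1: a = [26, 1, 24]
After line 2 (b = a, alias): a = [26, 1, 24], b = [26, 1, 24]
After line 3 (c = list(a) is a copy, new object): c = [26, 1, 24]
After line 4 (b[0] = 26 * 5 = 130; mutates shared a/b): a = b = [130, 1, 24], c = [26, 1, 24]
After line 5 (a[0] = 130, c[0] = 26; result = False)

[130, 1, 24]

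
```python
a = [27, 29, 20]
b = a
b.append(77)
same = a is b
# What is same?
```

After line 1: a = [27, 29, 20]
After line 2 (b = a is an alias, same object): a = [27, 29, 20], b = [27, 29, 20]
After line 3 (b.append mutates the shared list): a = [27, 29, 20, 77], b = [27, 29, 20, 77]
After line 4 (same = a is b; same object -> True): same = True

True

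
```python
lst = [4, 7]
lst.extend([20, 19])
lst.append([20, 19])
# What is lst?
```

After line 1: lst = [4, 7]
After line 2 (extend unpacks [20, 19]): lst = [4, 7, 20, 19]
After line 3 (append adds [20, 19] as single element): lst = [4, 7, 20, 19, [20, 19]]

[4, 7, 20, 19, [20, 19]]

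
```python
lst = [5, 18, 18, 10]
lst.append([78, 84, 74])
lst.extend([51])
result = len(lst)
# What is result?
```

After line 1: lst = [5, 18, 18, 10]
After line 2 (append adds [78, 84, 74] as single element): lst = [5, 18, 18, 10, [78, 84, 74]]
After line 3 (extend unpacks [51], adds 51): lst = [5, 18, 18, 10, [78, 84, 74], 51]
After line 4: result = len(lst) = 6

6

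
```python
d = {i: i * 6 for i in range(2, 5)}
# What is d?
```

{2: 12, 3: 18, 4: 24}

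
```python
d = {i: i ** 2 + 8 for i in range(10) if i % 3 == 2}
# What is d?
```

{2: 12, 5: 33, 8: 72}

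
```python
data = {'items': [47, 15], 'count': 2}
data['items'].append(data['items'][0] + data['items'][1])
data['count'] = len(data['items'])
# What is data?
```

After line 1: data = {'items': [47, 15], 'count': 2}
After line 2 (append 47 + 15 = 62): data = {'items': [47, 15, 62], 'count': 2}
After line 3 (count = len(items) = 3): data = {'items': [47, 15, 62], 'count': 3}

{'items': [47, 15, 62], 'count': 3}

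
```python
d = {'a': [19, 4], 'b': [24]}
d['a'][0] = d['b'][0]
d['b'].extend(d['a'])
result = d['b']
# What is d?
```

After line 1: d = {'a': [19, 4], 'b': [24]}
After line 2 (a[0] = b[0] = 24): d = {'a': [24, 4], 'b': [24]}
After line 3 (b.extend(a) appends [24, 4]): d = {'a': [24, 4], 'b': [24, 24, 4]}
After line 4: result = d['b'] = [24, 24, 4]

{'a': [24, 4], 'b': [24, 24, 4]}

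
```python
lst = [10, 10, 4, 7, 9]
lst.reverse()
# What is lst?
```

[9, 7, 4, 10, 10]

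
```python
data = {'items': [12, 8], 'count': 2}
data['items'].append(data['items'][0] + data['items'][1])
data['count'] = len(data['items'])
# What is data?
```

After line 1: data = {'items': [12, 8], 'count': 2}
After line 2 (append 12 + 8 = 20): data = {'items': [12, 8, 20], 'count': 2}
After line 3 (count = len(items) = 3): data = {'items': [12, 8, 20], 'count': 3}

{'items': [12, 8, 20], 'count': 3}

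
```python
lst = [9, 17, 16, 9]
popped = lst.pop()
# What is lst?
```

[9, 17, 16]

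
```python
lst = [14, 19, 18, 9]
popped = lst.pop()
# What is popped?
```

9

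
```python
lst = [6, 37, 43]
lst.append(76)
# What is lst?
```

[6, 37, 43, 76]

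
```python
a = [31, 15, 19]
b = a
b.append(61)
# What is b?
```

After line 1: a = [31, 15, 19]
After line 2 (b = a is an alias, same object): a = [31, 15, 19], b = [31, 15, 19]
After line 3 (b.append mutates the shared list): a = [31, 15, 19, 61], b = [31, 15, 19, 61]

[31, 15, 19, 61]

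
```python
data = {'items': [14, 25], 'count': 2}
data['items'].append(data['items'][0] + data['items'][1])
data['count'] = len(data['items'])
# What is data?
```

After line 1: data = {'items': [14, 25], 'count': 2}
After line 2 (append 14 + 25 = 39): data = {'items': [14, 25, 39], 'count': 2}
After line 3 (count = len(items) = 3): data = {'items': [14, 25, 39], 'count': 3}

{'items': [14, 25, 39], 'count': 3}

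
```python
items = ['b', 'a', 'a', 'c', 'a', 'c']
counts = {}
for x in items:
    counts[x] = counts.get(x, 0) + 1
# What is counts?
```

Initial: counts = {}, items = ['b', 'a', 'a', 'c', 'a', 'c']
See 'b': counts = {'b': 1}
See 'a': counts = {'b': 1, 'a': 1}
See 'a': counts = {'b': 1, 'a': 2}
See 'c': counts = {'b': 1, 'a': 2, 'c': 1}
See 'a': counts = {'b': 1, 'a': 3, 'c': 1}
See 'c': counts = {'b': 1, 'a': 3, 'c': 2}

{'b': 1, 'a': 3, 'c': 2}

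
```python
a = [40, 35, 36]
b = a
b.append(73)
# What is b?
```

After line 1: a = [40, 35, 36]
After line 2 (b = a is an alias, same object): a = [40, 35, 36], b = [40, 35, 36]
After line 3 (b.append mutates the shared list): a = [40, 35, 36, 73], b = [40, 35, 36, 73]

[40, 35, 36, 73]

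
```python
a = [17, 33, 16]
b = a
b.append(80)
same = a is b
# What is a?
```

After line 1: a = [17, 33, 16]
After line 2 (b = a is an alias, same object): a = [17, 33, 16], b = [17, 33, 16]
After line 3 (b.append mutates the shared list): a = [17, 33, 16, 80], b = [17, 33, 16, 80]
After line 4 (same = a is b; same object -> True): same = True

[17, 33, 16, 80]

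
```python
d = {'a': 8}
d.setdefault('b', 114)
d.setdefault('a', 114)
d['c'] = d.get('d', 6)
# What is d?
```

After line 1: d = {'a': 8}
After line 2 (setdefault adds 'b'=114): d = {'a': 8, 'b': 114}
After line 3 (setdefault 'a' no-op, already exists): d = {'a': 8, 'b': 114}
After line 4 (get('d', 6) returns default since 'd' not in d): d = {'a': 8, 'b': 114, 'c': 6}

{'a': 8, 'b': 114, 'c': 6}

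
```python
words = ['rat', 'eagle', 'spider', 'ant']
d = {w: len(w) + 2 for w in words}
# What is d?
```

{'rat': 5, 'eagle': 7, 'spider': 8, 'ant': 5}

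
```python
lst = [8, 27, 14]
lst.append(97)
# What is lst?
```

[8, 27, 14, 97]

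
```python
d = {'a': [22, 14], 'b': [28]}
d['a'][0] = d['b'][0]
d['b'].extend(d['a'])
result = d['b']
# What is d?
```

After line 1: d = {'a': [22, 14], 'b': [28]}
After line 2 (a[0] = b[0] = 28): d = {'a': [28, 14], 'b': [28]}
After line 3 (b.extend(a) appends [28, 14]): d = {'a': [28, 14], 'b': [28, 28, 14]}
After line 4: result = d['b'] = [28, 28, 14]

{'a': [28, 14], 'b': [28, 28, 14]}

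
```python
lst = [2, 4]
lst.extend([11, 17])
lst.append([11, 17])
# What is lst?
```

After line 1: lst = [2, 4]
After line 2 (extend unpacks [11, 17]): lst = [2, 4, 11, 17]
After line 3 (append adds [11, 17] as single element): lst = [2, 4, 11, 17, [11, 17]]

[2, 4, 11, 17, [11, 17]]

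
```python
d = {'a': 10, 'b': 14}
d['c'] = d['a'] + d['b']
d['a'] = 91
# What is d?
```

After line 1: d = {'a': 10, 'b': 14}
After line 2 (d['c'] = 10 + 14): d = {'a': 10, 'b': 14, 'c': 24}
After line 3: d = {'a': 91, 'b': 14, 'c': 24}

{'a': 91, 'b': 14, 'c': 24}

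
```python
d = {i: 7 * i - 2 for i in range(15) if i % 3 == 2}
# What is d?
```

{2: 12, 5: 33, 8: 54, 11: 75, 14: 96}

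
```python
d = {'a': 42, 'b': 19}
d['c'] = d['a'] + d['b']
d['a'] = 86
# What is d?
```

After line 1: d = {'a': 42, 'b': 19}
After line 2 (d['c'] = 42 + 19): d = {'a': 42, 'b': 19, 'c': 61}
After line 3: d = {'a': 86, 'b': 19, 'c': 61}

{'a': 86, 'b': 19, 'c': 61}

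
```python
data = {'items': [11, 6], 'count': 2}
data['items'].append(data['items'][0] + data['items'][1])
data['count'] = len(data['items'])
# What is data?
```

After line 1: data = {'items': [11, 6], 'count': 2}
After line 2 (append 11 + 6 = 17): data = {'items': [11, 6, 17], 'count': 2}
After line 3 (count = len(items) = 3): data = {'items': [11, 6, 17], 'count': 3}

{'items': [11, 6, 17], 'count': 3}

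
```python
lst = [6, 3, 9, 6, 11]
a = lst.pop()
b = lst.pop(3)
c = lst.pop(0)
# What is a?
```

After line 1: lst = [6, 3, 9, 6, 11]
After line 2 (pop() -> a = 11): lst = [6, 3, 9, 6]
After line 3 (pop(3) -> b = 6): lst = [6, 3, 9]
After line 4 (pop(0) -> c = 6): lst = [3, 9]

11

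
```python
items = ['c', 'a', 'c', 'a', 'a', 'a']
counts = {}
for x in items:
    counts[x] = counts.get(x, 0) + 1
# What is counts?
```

Initial: counts = {}, items = ['c', 'a', 'c', 'a', 'a', 'a']
See 'c': counts = {'c': 1}
See 'a': counts = {'c': 1, 'a': 1}
See 'c': counts = {'c': 2, 'a': 1}
See 'a': counts = {'c': 2, 'a': 2}
See 'a': counts = {'c': 2, 'a': 3}
See 'a': counts = {'c': 2, 'a': 4}

{'c': 2, 'a': 4}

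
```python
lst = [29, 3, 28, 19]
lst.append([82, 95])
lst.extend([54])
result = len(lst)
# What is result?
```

After line 1: lst = [29, 3, 28, 19]
After line 2 (append adds [82, 95] as single element): lst = [29, 3, 28, 19, [82, 95]]
After line 3 (extend unpacks [54], adds 54): lst = [29, 3, 28, 19, [82, 95], 54]
After line 4: result = len(lst) = 6

6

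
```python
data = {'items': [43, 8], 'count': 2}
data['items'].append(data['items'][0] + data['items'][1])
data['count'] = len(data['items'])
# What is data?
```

After line 1: data = {'items': [43, 8], 'count': 2}
After line 2 (append 43 + 8 = 51): data = {'items': [43, 8, 51], 'count': 2}
After line 3 (count = len(items) = 3): data = {'items': [43, 8, 51], 'count': 3}

{'items': [43, 8, 51], 'count': 3}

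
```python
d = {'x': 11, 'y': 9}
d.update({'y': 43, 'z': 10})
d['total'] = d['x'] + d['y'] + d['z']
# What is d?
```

After line 1: d = {'x': 11, 'y': 9}
After line 2 (y overwritten, z added): d = {'x': 11, 'y': 43, 'z': 10}
After line 3 (total = 11 + 43 + 10 = 64): d = {'x': 11, 'y': 43, 'z': 10, 'total': 64}

{'x': 11, 'y': 43, 'z': 10, 'total': 64}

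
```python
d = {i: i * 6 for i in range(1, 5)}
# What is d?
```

{1: 6, 2: 12, 3: 18, 4: 24}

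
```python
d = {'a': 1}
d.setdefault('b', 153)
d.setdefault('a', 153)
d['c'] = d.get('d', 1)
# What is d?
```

After line 1: d = {'a': 1}
After line 2 (setdefault adds 'b'=153): d = {'a': 1, 'b': 153}
After line 3 (setdefault 'a' no-op, already exists): d = {'a': 1, 'b': 153}
After line 4 (get('d', 1) returns default since 'd' not in d): d = {'a': 1, 'b': 153, 'c': 1}

{'a': 1, 'b': 153, 'c': 1}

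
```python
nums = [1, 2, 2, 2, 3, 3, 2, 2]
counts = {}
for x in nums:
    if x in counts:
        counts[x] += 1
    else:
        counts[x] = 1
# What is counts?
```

Initial: counts = {}, nums = [1, 2, 2, 2, 3, 3, 2, 2]
See 1: counts = {1: 1}
See 2: counts = {1: 1, 2: 1}
See 2: counts = {1: 1, 2: 2}
See 2: counts = {1: 1, 2: 3}
See 3: counts = {1: 1, 2: 3, 3: 1}
See 3: counts = {1: 1, 2: 3, 3: 2}
See 2: counts = {1: 1, 2: 4, 3: 2}
See 2: counts = {1: 1, 2: 5, 3: 2}

{1: 1, 2: 5, 3: 2}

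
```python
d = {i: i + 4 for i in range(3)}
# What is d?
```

{0: 4, 1: 5, 2: 6}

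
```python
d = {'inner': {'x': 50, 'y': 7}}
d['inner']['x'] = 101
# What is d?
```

After line 1: d = {'inner': {'x': 50, 'y': 7}}
After line 2 (inner x overwritten): d = {'inner': {'x': 101, 'y': 7}}

{'inner': {'x': 101, 'y': 7}}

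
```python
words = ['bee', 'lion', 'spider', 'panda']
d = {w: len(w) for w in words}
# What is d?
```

{'bee': 3, 'lion': 4, 'spider': 6, 'panda': 5}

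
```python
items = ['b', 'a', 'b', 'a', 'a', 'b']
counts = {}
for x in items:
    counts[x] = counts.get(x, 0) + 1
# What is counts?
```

Initial: counts = {}, items = ['b', 'a', 'b', 'a', 'a', 'b']
See 'b': counts = {'b': 1}
See 'a': counts = {'b': 1, 'a': 1}
See 'b': counts = {'b': 2, 'a': 1}
See 'a': counts = {'b': 2, 'a': 2}
See 'a': counts = {'b': 2, 'a': 3}
See 'b': counts = {'b': 3, 'a': 3}

{'b': 3, 'a': 3}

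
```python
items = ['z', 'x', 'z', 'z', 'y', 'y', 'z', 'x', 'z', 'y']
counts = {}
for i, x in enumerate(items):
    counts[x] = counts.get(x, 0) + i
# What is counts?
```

Initial: counts = {}, items = ['z', 'x', 'z', 'z', 'y', 'y', 'z', 'x', 'z', 'y']
i=0, x='z': counts = {'z': 0}
i=1, x='x': counts = {'z': 0, 'x': 1}
i=2, x='z': counts = {'z': 2, 'x': 1}
i=3, x='z': counts = {'z': 5, 'x': 1}
i=4, x='y': counts = {'z': 5, 'x': 1, 'y': 4}
i=5, x='y': counts = {'z': 5, 'x': 1, 'y': 9}
i=6, x='z': counts = {'z': 11, 'x': 1, 'y': 9}
i=7, x='x': counts = {'z': 11, 'x': 8, 'y': 9}
i=8, x='z': counts = {'z': 19, 'x': 8, 'y': 9}
i=9, x='y': counts = {'z': 19, 'x': 8, 'y': 18}

{'z': 19, 'x': 8, 'y': 18}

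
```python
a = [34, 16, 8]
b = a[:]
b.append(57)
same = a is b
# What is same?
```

After line 1: a = [34, 16, 8]
After line 2 (b = a[:] is a shallow copy, new object): a = [34, 16, 8], b = [34, 16, 8]
After line 3 (append only mutates b): a = [34, 16, 8], b = [34, 16, 8, 57]
After line 4 (same = a is b; different objects -> False): same = False

False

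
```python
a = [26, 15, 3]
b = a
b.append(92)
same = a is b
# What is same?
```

After line 1: a = [26, 15, 3]
After line 2 (b = a is an alias, same object): a = [26, 15, 3], b = [26, 15, 3]
After line 3 (b.append mutates the shared list): a = [26, 15, 3, 92], b = [26, 15, 3, 92]
After line 4 (same = a is b; same object -> True): same = True

True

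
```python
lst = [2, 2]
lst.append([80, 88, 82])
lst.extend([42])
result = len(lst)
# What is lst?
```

After line 1: lst = [2, 2]
After line 2 (append adds [80, 88, 82] as single element): lst = [2, 2, [80, 88, 82]]
After line 3 (extend unpacks [42], adds 42): lst = [2, 2, [80, 88, 82], 42]
After line 4: result = len(lst) = 4

[2, 2, [80, 88, 82], 42]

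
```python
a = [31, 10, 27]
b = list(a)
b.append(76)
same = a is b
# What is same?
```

After line 1: a = [31, 10, 27]
After line 2 (b = list(a) is a shallow copy, new object): a = [31, 10, 27], b = [31, 10, 27]
After line 3 (append only mutates b): a = [31, 10, 27], b = [31, 10, 27, 76]
After line 4 (same = a is b; different objects -> False): same = False

False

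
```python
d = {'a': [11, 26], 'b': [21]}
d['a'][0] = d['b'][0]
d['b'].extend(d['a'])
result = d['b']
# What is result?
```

After line 1: d = {'a': [11, 26], 'b': [21]}
After line 2 (a[0] = b[0] = 21): d = {'a': [21, 26], 'b': [21]}
After line 3 (b.extend(a) appends [21, 26]): d = {'a': [21, 26], 'b': [21, 21, 26]}
After line 4: result = d['b'] = [21, 21, 26]

[21, 21, 26]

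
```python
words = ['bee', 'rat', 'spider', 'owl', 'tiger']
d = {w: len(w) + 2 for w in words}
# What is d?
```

{'bee': 5, 'rat': 5, 'spider': 8, 'owl': 5, 'tiger': 7}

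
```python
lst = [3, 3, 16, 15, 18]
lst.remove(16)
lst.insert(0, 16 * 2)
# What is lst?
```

After line 1: lst = [3, 3, 16, 15, 18]
After line 2 (remove first 16): lst = [3, 3, 15, 18]
After line 3 (insert 32 at index 0): lst = [32, 3, 3, 15, 18]

[32, 3, 3, 15, 18]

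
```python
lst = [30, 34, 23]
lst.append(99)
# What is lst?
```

[30, 34, 23, 99]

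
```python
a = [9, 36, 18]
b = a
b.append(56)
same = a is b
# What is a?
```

After line 1: a = [9, 36, 18]
After line 2 (b = a is an alias, same object): a = [9, 36, 18], b = [9, 36, 18]
After line 3 (b.append mutates the shared list): a = [9, 36, 18, 56], b = [9, 36, 18, 56]
After line 4 (same = a is b; same object -> True): same = True

[9, 36, 18, 56]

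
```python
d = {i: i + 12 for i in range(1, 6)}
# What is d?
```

{1: 13, 2: 14, 3: 15, 4: 16, 5: 17}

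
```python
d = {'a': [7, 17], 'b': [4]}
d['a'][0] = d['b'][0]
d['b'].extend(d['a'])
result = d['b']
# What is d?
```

After line 1: d = {'a': [7, 17], 'b': [4]}
After line 2 (a[0] = b[0] = 4): d = {'a': [4, 17], 'b': [4]}
After line 3 (b.extend(a) appends [4, 17]): d = {'a': [4, 17], 'b': [4, 4, 17]}
After line 4: result = d['b'] = [4, 4, 17]

{'a': [4, 17], 'b': [4, 4, 17]}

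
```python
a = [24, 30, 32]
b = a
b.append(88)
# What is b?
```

After line 1: a = [24, 30, 32]
After line 2 (b = a is an alias, same object): a = [24, 30, 32], b = [24, 30, 32]
After line 3 (b.append mutates the shared list): a = [24, 30, 32, 88], b = [24, 30, 32, 88]

[24, 30, 32, 88]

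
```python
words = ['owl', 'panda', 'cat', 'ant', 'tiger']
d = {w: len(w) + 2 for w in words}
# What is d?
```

{'owl': 5, 'panda': 7, 'cat': 5, 'ant': 5, 'tiger': 7}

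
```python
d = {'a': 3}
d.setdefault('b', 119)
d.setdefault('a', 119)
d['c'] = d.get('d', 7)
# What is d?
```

After line 1: d = {'a': 3}
After line 2 (setdefault adds 'b'=119): d = {'a': 3, 'b': 119}
After line 3 (setdefault 'a' no-op, already exists): d = {'a': 3, 'b': 119}
After line 4 (get('d', 7) returns default since 'd' not in d): d = {'a': 3, 'b': 119, 'c': 7}

{'a': 3, 'b': 119, 'c': 7}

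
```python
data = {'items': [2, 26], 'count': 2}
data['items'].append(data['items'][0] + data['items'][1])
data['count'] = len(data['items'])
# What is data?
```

After line 1: data = {'items': [2, 26], 'count': 2}
After line 2 (append 2 + 26 = 28): data = {'items': [2, 26, 28], 'count': 2}
After line 3 (count = len(items) = 3): data = {'items': [2, 26, 28], 'count': 3}

{'items': [2, 26, 28], 'count': 3}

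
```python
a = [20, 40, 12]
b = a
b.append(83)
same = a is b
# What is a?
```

After line 1: a = [20, 40, 12]
After line 2 (b = a is an alias, same object): a = [20, 40, 12], b = [20, 40, 12]
After line 3 (b.append mutates the shared list): a = [20, 40, 12, 83], b = [20, 40, 12, 83]
After line 4 (same = a is b; same object -> True): same = True

[20, 40, 12, 83]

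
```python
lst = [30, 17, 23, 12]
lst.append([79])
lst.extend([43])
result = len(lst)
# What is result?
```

After line 1: lst = [30, 17, 23, 12]
After line 2 (append adds [79] as single element): lst = [30, 17, 23, 12, [79]]
After line 3 (extend unpacks [43], adds 43): lst = [30, 17, 23, 12, [79], 43]
After line 4: result = len(lst) = 6

6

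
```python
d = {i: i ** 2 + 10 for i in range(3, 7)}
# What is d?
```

{3: 19, 4: 26, 5: 35, 6: 46}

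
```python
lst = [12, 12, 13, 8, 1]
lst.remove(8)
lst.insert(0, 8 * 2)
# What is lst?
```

After line 1: lst = [12, 12, 13, 8, 1]
After line 2 (remove first 8): lst = [12, 12, 13, 1]
After line 3 (insert 16 at index 0): lst = [16, 12, 12, 13, 1]

[16, 12, 12, 13, 1]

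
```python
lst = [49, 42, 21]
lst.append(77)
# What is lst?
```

[49, 42, 21, 77]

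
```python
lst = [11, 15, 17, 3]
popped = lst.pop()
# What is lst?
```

[11, 15, 17]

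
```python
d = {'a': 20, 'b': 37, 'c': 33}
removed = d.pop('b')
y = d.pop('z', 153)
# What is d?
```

After line 1: d = {'a': 20, 'b': 37, 'c': 33}
After line 2 (pop 'b' returns 37): d = {'a': 20, 'c': 33}, removed = 37
After line 3 (pop 'z' missing, returns default 153): d = {'a': 20, 'c': 33}, y = 153

{'a': 20, 'c': 33}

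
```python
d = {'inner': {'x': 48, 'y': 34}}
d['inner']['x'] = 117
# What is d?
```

After line 1: d = {'inner': {'x': 48, 'y': 34}}
After line 2 (inner x overwritten): d = {'inner': {'x': 117, 'y': 34}}

{'inner': {'x': 117, 'y': 34}}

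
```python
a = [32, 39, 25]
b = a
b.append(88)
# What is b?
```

After line 1: a = [32, 39, 25]
After line 2 (b = a is an alias, same object): a = [32, 39, 25], b = [32, 39, 25]
After line 3 (b.append mutates the shared list): a = [32, 39, 25, 88], b = [32, 39, 25, 88]

[32, 39, 25, 88]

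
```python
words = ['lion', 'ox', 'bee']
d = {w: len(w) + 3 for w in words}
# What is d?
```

{'lion': 7, 'ox': 5, 'bee': 6}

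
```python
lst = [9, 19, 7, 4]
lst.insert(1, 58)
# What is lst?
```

[9, 58, 19, 7, 4]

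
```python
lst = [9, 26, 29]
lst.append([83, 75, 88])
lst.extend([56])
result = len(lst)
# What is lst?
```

After line 1: lst = [9, 26, 29]
After line 2 (append adds [83, 75, 88] as single element): lst = [9, 26, 29, [83, 75, 88]]
After line 3 (extend unpacks [56], adds 56): lst = [9, 26, 29, [83, 75, 88], 56]
After line 4: result = len(lst) = 5

[9, 26, 29, [83, 75, 88], 56]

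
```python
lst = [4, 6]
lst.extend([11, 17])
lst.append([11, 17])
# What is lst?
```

After line 1: lst = [4, 6]
After line 2 (extend unpacks [11, 17]): lst = [4, 6, 11, 17]
After line 3 (append adds [11, 17] as single element): lst = [4, 6, 11, 17, [11, 17]]

[4, 6, 11, 17, [11, 17]]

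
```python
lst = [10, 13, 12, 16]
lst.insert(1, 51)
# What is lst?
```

[10, 51, 13, 12, 16]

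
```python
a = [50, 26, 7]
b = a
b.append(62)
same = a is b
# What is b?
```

After line 1: a = [50, 26, 7]
After line 2 (b = a is an alias, same object): a = [50, 26, 7], b = [50, 26, 7]
After line 3 (b.append mutates the shared list): a = [50, 26, 7, 62], b = [50, 26, 7, 62]
After line 4 (same = a is b; same object -> True): same = True

[50, 26, 7, 62]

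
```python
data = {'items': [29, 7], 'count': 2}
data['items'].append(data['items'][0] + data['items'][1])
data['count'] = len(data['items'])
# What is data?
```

After line 1: data = {'items': [29, 7], 'count': 2}
After line 2 (append 29 + 7 = 36): data = {'items': [29, 7, 36], 'count': 2}
After line 3 (count = len(items) = 3): data = {'items': [29, 7, 36], 'count': 3}

{'items': [29, 7, 36], 'count': 3}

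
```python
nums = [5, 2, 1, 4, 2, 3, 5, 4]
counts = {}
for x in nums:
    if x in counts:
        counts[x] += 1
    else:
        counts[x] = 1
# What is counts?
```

Initial: counts = {}, nums = [5, 2, 1, 4, 2, 3, 5, 4]
See 5: counts = {5: 1}
See 2: counts = {5: 1, 2: 1}
See 1: counts = {5: 1, 2: 1, 1: 1}
See 4: counts = {5: 1, 2: 1, 1: 1, 4: 1}
See 2: counts = {5: 1, 2: 2, 1: 1, 4: 1}
See 3: counts = {5: 1, 2: 2, 1: 1, 4: 1, 3: 1}
See 5: counts = {5: 2, 2: 2, 1: 1, 4: 1, 3: 1}
See 4: counts = {5: 2, 2: 2, 1: 1, 4: 2, 3: 1}

{5: 2, 2: 2, 1: 1, 4: 2, 3: 1}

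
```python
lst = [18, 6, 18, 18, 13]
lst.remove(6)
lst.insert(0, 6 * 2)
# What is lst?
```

After line 1: lst = [18, 6, 18, 18, 13]
After line 2 (remove first 6): lst = [18, 18, 18, 13]
After line 3 (insert 12 at index 0): lst = [12, 18, 18, 18, 13]

[12, 18, 18, 18, 13]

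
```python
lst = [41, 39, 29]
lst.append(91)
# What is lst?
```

[41, 39, 29, 91]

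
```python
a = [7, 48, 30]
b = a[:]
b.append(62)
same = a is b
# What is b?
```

After line 1: a = [7, 48, 30]
After line 2 (b = a[:] is a shallow copy, new object): a = [7, 48, 30], b = [7, 48, 30]
After line 3 (append only mutates b): a = [7, 48, 30], b = [7, 48, 30, 62]
After line 4 (same = a is b; different objects -> False): same = False

[7, 48, 30, 62]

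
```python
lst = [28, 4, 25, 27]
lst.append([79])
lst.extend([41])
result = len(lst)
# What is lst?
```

After line 1: lst = [28, 4, 25, 27]
After line 2 (append adds [79] as single element): lst = [28, 4, 25, 27, [79]]
After line 3 (extend unpacks [41], adds 41): lst = [28, 4, 25, 27, [79], 41]
After line 4: result = len(lst) = 6

[28, 4, 25, 27, [79], 41]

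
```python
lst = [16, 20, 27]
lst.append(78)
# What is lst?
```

[16, 20, 27, 78]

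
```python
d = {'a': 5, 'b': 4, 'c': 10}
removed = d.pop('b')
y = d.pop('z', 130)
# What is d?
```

After line 1: d = {'a': 5, 'b': 4, 'c': 10}
After line 2 (pop 'b' returns 4): d = {'a': 5, 'c': 10}, removed = 4
After line 3 (pop 'z' missing, returns default 130): d = {'a': 5, 'c': 10}, y = 130

{'a': 5, 'c': 10}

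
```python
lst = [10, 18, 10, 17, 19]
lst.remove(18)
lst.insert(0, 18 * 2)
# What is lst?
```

After line 1: lst = [10, 18, 10, 17, 19]
After line 2 (remove first 18): lst = [10, 10, 17, 19]
After line 3 (insert 36 at index 0): lst = [36, 10, 10, 17, 19]

[36, 10, 10, 17, 19]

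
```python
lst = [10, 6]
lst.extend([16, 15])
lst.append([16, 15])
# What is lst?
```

After line 1: lst = [10, 6]
After line 2 (extend unpacks [16, 15]): lst = [10, 6, 16, 15]
After line 3 (append adds [16, 15] as single element): lst = [10, 6, 16, 15, [16, 15]]

[10, 6, 16, 15, [16, 15]]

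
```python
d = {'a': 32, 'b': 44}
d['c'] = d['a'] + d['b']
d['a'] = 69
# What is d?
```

After line 1: d = {'a': 32, 'b': 44}
After line 2 (d['c'] = 32 + 44): d = {'a': 32, 'b': 44, 'c': 76}
After line 3: d = {'a': 69, 'b': 44, 'c': 76}

{'a': 69, 'b': 44, 'c': 76}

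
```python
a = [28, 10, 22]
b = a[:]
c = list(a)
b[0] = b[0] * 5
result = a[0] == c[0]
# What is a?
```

After line 1: a = [28, 10, 22]
After line 2 (b = a[:], copy): a = [28, 10, 22], b = [28, 10, 22]
After line 3 (c = list(a) is a copy, new object): c = [28, 10, 22]
After line 4 (b[0] = 28 * 5 = 140; only b mutates (copy)): a = [28, 10, 22], b = [140, 10, 22], c = [28, 10, 22]
After line 5 (a[0] = 28, c[0] = 28; result = True)

[28, 10, 22]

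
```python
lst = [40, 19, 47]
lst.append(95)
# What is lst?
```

[40, 19, 47, 95]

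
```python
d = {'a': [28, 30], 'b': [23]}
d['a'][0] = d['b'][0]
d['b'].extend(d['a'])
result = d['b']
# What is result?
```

After line 1: d = {'a': [28, 30], 'b': [23]}
After line 2 (a[0] = b[0] = 23): d = {'a': [23, 30], 'b': [23]}
After line 3 (b.extend(a) appends [23, 30]): d = {'a': [23, 30], 'b': [23, 23, 30]}
After line 4: result = d['b'] = [23, 23, 30]

[23, 23, 30]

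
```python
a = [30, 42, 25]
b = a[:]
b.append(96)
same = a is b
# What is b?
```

After line 1: a = [30, 42, 25]
After line 2 (b = a[:] is a shallow copy, new object): a = [30, 42, 25], b = [30, 42, 25]
After line 3 (append only mutates b): a = [30, 42, 25], b = [30, 42, 25, 96]
After line 4 (same = a is b; different objects -> False): same = False

[30, 42, 25, 96]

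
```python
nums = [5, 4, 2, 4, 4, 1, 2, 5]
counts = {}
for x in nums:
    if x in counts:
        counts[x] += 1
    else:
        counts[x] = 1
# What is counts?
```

Initial: counts = {}, nums = [5, 4, 2, 4, 4, 1, 2, 5]
See 5: counts = {5: 1}
See 4: counts = {5: 1, 4: 1}
See 2: counts = {5: 1, 4: 1, 2: 1}
See 4: counts = {5: 1, 4: 2, 2: 1}
See 4: counts = {5: 1, 4: 3, 2: 1}
See 1: counts = {5: 1, 4: 3, 2: 1, 1: 1}
See 2: counts = {5: 1, 4: 3, 2: 2, 1: 1}
See 5: counts = {5: 2, 4: 3, 2: 2, 1: 1}

{5: 2, 4: 3, 2: 2, 1: 1}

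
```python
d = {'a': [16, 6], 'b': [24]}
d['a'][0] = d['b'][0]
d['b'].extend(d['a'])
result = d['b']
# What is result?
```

After line 1: d = {'a': [16, 6], 'b': [24]}
After line 2 (a[0] = b[0] = 24): d = {'a': [24, 6], 'b': [24]}
After line 3 (b.extend(a) appends [24, 6]): d = {'a': [24, 6], 'b': [24, 24, 6]}
After line 4: result = d['b'] = [24, 24, 6]

[24, 24, 6]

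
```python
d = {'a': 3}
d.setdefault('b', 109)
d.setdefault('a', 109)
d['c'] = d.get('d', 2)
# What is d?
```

After line 1: d = {'a': 3}
After line 2 (setdefault adds 'b'=109): d = {'a': 3, 'b': 109}
After line 3 (setdefault 'a' no-op, already exists): d = {'a': 3, 'b': 109}
After line 4 (get('d', 2) returns default since 'd' not in d): d = {'a': 3, 'b': 109, 'c': 2}

{'a': 3, 'b': 109, 'c': 2}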